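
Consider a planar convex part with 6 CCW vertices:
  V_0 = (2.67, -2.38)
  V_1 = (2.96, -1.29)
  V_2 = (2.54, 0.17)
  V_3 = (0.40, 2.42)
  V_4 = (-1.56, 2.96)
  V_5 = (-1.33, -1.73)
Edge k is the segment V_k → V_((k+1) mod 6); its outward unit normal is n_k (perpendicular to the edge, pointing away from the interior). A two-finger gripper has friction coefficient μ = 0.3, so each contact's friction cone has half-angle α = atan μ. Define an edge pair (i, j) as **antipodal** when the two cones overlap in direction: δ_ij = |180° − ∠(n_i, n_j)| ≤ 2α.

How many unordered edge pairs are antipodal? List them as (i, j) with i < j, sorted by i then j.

α = atan 0.3 = 16.70°;  2α = 33.40°
n_0 = (+0.9664, -0.2571)
n_1 = (+0.9610, +0.2765)
n_2 = (+0.7246, +0.6892)
n_3 = (+0.2656, +0.9641)
n_4 = (-0.9988, -0.0490)
n_5 = (-0.1604, -0.9871)
  (0,1): δ = 149.05°  ·
  (0,2): δ = 121.54°  ·
  (0,3): δ = 90.50°  ·
  (0,4): δ = 17.71°  ✓
  (0,5): δ = 95.67°  ·
  (1,2): δ = 152.48°  ·
  (1,3): δ = 121.45°  ·
  (1,4): δ = 13.24°  ✓
  (1,5): δ = 64.72°  ·
  (2,3): δ = 148.97°  ·
  (2,4): δ = 40.76°  ·
  (2,5): δ = 37.21°  ·
  (3,4): δ = 71.79°  ·
  (3,5): δ = 6.17°  ✓
  (4,5): δ = 102.04°  ·
antipodal pairs: 3

count = 3; pairs: (0,4), (1,4), (3,5)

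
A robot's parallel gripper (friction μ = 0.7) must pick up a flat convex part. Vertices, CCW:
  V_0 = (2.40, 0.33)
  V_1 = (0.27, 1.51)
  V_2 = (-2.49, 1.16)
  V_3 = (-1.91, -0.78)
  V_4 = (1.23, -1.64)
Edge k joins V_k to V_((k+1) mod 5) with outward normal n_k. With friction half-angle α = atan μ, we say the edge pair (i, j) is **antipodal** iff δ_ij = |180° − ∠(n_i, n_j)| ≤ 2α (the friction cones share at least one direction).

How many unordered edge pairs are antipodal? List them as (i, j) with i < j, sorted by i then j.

count = 5; pairs: (0,2), (0,3), (1,3), (1,4), (2,4)

α = atan 0.7 = 34.99°;  2α = 69.98°
n_0 = (+0.4846, +0.8747)
n_1 = (-0.1258, +0.9921)
n_2 = (-0.9581, -0.2864)
n_3 = (-0.2642, -0.9645)
n_4 = (+0.8598, -0.5106)
  (0,1): δ = 143.79°  ·
  (0,2): δ = 44.37°  ✓
  (0,3): δ = 13.67°  ✓
  (0,4): δ = 88.28°  ·
  (1,2): δ = 80.58°  ·
  (1,3): δ = 22.54°  ✓
  (1,4): δ = 52.07°  ✓
  (2,3): δ = 121.96°  ·
  (2,4): δ = 47.35°  ✓
  (3,4): δ = 105.39°  ·
antipodal pairs: 5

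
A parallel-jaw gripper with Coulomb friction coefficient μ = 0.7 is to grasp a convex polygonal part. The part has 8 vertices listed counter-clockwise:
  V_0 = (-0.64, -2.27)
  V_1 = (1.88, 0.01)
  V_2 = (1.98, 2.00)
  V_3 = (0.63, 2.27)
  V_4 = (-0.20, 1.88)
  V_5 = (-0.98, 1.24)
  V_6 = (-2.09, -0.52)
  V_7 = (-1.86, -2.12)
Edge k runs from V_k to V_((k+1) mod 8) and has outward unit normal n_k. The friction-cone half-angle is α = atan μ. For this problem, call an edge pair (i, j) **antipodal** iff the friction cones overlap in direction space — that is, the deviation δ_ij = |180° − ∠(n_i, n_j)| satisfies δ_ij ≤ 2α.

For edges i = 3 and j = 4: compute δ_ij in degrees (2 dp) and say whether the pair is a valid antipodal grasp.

α = atan 0.7 = 34.99°;  2α = 69.98°
edge 3: e_3 = (-0.83, -0.39);  n_3 = (-0.4253, +0.9051)
edge 4: e_4 = (-0.78, -0.64);  n_4 = (-0.6343, +0.7731)
∠(n_3, n_4) = 14.20°
δ = |180° − 14.20°| = 165.80°
165.80° > 2α = 69.98°  →  invalid

δ = 165.80°, invalid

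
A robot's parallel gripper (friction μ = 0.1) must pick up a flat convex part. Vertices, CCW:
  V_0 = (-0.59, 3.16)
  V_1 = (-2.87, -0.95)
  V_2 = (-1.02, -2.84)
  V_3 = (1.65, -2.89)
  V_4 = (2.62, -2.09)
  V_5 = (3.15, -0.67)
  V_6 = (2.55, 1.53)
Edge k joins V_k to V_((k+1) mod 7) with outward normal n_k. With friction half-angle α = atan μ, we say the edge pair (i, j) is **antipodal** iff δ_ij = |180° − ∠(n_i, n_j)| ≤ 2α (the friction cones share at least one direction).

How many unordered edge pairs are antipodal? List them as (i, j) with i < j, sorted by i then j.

α = atan 0.1 = 5.71°;  2α = 11.42°
n_0 = (-0.8745, +0.4851)
n_1 = (-0.7146, -0.6995)
n_2 = (-0.0187, -0.9998)
n_3 = (+0.6363, -0.7715)
n_4 = (+0.9369, -0.3497)
n_5 = (+0.9648, +0.2631)
n_6 = (+0.4607, +0.8875)
  (0,1): δ = 106.59°  ·
  (0,2): δ = 62.05°  ·
  (0,3): δ = 21.47°  ·
  (0,4): δ = 8.55°  ✓
  (0,5): δ = 44.27°  ·
  (0,6): δ = 91.58°  ·
  (1,2): δ = 135.46°  ·
  (1,3): δ = 94.87°  ·
  (1,4): δ = 64.85°  ·
  (1,5): δ = 29.13°  ·
  (1,6): δ = 18.18°  ·
  (2,3): δ = 139.41°  ·
  (2,4): δ = 109.39°  ·
  (2,5): δ = 73.67°  ·
  (2,6): δ = 26.36°  ·
  (3,4): δ = 149.98°  ·
  (3,5): δ = 114.26°  ·
  (3,6): δ = 66.95°  ·
  (4,5): δ = 144.28°  ·
  (4,6): δ = 96.97°  ·
  (5,6): δ = 132.69°  ·
antipodal pairs: 1

count = 1; pairs: (0,4)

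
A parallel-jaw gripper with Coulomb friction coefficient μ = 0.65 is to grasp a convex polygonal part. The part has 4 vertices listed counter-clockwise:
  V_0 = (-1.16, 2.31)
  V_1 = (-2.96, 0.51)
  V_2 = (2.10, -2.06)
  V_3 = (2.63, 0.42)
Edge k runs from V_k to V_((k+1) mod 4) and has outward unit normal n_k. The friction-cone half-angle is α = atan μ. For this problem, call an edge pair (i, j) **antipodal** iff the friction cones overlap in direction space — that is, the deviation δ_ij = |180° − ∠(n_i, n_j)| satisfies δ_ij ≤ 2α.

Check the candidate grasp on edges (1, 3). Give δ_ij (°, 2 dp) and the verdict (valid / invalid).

α = atan 0.65 = 33.02°;  2α = 66.05°
edge 1: e_1 = (+5.06, -2.57);  n_1 = (-0.4528, -0.8916)
edge 3: e_3 = (-3.79, +1.89);  n_3 = (+0.4463, +0.8949)
∠(n_1, n_3) = 179.58°
δ = |180° − 179.58°| = 0.42°
0.42° ≤ 2α = 66.05°  →  valid

δ = 0.42°, valid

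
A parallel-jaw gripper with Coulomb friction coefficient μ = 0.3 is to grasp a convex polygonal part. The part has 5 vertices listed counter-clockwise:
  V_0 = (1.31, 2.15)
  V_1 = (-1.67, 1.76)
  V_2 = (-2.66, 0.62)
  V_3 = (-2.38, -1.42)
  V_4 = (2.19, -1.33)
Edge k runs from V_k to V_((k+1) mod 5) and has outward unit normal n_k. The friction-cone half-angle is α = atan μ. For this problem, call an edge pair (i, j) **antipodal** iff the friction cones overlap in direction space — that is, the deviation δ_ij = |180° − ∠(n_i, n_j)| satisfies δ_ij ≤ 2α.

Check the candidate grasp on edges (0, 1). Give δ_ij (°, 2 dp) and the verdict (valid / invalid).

α = atan 0.3 = 16.70°;  2α = 33.40°
edge 0: e_0 = (-2.98, -0.39);  n_0 = (-0.1298, +0.9915)
edge 1: e_1 = (-0.99, -1.14);  n_1 = (-0.7550, +0.6557)
∠(n_0, n_1) = 41.57°
δ = |180° − 41.57°| = 138.43°
138.43° > 2α = 33.40°  →  invalid

δ = 138.43°, invalid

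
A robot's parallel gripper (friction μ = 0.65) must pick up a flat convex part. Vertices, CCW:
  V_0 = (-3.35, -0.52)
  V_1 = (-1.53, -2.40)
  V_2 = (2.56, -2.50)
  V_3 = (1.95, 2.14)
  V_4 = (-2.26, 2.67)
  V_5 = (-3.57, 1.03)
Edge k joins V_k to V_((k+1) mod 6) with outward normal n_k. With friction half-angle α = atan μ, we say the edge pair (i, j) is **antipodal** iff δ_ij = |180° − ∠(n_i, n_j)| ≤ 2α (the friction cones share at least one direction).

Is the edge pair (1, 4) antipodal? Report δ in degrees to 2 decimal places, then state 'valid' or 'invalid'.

α = atan 0.65 = 33.02°;  2α = 66.05°
edge 1: e_1 = (+4.09, -0.10);  n_1 = (-0.0244, -0.9997)
edge 4: e_4 = (-1.31, -1.64);  n_4 = (-0.7813, +0.6241)
∠(n_1, n_4) = 127.22°
δ = |180° − 127.22°| = 52.78°
52.78° ≤ 2α = 66.05°  →  valid

δ = 52.78°, valid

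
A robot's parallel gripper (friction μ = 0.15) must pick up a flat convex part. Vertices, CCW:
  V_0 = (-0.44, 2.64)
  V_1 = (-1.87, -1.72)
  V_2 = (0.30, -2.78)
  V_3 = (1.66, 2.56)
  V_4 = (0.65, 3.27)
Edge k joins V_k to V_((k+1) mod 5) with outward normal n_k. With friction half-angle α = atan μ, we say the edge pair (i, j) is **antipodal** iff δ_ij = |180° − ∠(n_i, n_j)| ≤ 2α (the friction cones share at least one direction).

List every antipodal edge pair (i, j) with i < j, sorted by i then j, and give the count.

α = atan 0.15 = 8.53°;  2α = 17.06°
n_0 = (-0.9502, +0.3116)
n_1 = (-0.4389, -0.8985)
n_2 = (+0.9691, -0.2468)
n_3 = (+0.5751, +0.8181)
n_4 = (-0.5004, +0.8658)
  (0,1): δ = 97.88°  ·
  (0,2): δ = 3.87°  ✓
  (0,3): δ = 73.05°  ·
  (0,4): δ = 138.19°  ·
  (1,2): δ = 78.25°  ·
  (1,3): δ = 9.07°  ✓
  (1,4): δ = 56.06°  ·
  (2,3): δ = 110.82°  ·
  (2,4): δ = 45.68°  ·
  (3,4): δ = 114.87°  ·
antipodal pairs: 2

count = 2; pairs: (0,2), (1,3)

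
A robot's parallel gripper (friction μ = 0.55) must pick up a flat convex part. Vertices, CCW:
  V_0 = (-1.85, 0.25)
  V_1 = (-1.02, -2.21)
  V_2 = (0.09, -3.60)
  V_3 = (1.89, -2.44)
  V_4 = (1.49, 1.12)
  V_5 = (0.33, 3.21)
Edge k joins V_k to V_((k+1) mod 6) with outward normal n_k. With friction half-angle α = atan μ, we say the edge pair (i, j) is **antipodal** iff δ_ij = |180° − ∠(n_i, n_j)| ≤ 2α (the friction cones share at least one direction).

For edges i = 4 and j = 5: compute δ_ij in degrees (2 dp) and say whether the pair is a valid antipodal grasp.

α = atan 0.55 = 28.81°;  2α = 57.62°
edge 4: e_4 = (-1.16, +2.09);  n_4 = (+0.8744, +0.4853)
edge 5: e_5 = (-2.18, -2.96);  n_5 = (-0.8052, +0.5930)
∠(n_4, n_5) = 114.60°
δ = |180° − 114.60°| = 65.40°
65.40° > 2α = 57.62°  →  invalid

δ = 65.40°, invalid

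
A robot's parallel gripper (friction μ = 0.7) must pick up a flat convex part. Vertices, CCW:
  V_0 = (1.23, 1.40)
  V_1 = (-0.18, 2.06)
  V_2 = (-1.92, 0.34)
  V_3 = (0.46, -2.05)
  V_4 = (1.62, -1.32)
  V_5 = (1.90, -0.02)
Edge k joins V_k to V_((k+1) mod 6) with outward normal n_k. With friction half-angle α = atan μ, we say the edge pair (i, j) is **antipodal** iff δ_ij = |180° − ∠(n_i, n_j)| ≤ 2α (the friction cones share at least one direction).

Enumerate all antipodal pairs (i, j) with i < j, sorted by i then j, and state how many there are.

count = 6; pairs: (0,2), (0,3), (1,3), (1,4), (2,4), (2,5)

α = atan 0.7 = 34.99°;  2α = 69.98°
n_0 = (+0.4239, +0.9057)
n_1 = (-0.7030, +0.7112)
n_2 = (-0.7086, -0.7056)
n_3 = (+0.5326, -0.8464)
n_4 = (+0.9776, -0.2106)
n_5 = (+0.9044, +0.4267)
  (0,1): δ = 110.25°  ·
  (0,2): δ = 20.04°  ✓
  (0,3): δ = 57.27°  ✓
  (0,4): δ = 102.93°  ·
  (0,5): δ = 140.34°  ·
  (1,2): δ = 89.79°  ·
  (1,3): δ = 12.49°  ✓
  (1,4): δ = 33.18°  ✓
  (1,5): δ = 70.59°  ·
  (2,3): δ = 102.70°  ·
  (2,4): δ = 57.03°  ✓
  (2,5): δ = 19.62°  ✓
  (3,4): δ = 134.34°  ·
  (3,5): δ = 96.92°  ·
  (4,5): δ = 142.59°  ·
antipodal pairs: 6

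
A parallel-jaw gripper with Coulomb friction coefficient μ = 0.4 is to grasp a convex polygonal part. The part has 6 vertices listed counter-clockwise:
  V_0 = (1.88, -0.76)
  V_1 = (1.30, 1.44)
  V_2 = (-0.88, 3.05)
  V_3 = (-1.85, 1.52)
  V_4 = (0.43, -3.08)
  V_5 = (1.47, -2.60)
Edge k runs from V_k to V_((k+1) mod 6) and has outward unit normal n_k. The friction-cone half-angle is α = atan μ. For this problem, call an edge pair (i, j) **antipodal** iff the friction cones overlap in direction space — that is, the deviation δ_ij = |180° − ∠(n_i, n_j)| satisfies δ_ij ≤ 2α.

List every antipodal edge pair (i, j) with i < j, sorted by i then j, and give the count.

α = atan 0.4 = 21.80°;  2α = 43.60°
n_0 = (+0.9670, +0.2549)
n_1 = (+0.5941, +0.8044)
n_2 = (-0.8446, +0.5354)
n_3 = (-0.8960, -0.4441)
n_4 = (+0.4191, -0.9080)
n_5 = (+0.9761, -0.2175)
  (0,1): δ = 141.22°  ·
  (0,2): δ = 47.14°  ·
  (0,3): δ = 11.60°  ✓
  (0,4): δ = 100.01°  ·
  (0,5): δ = 152.67°  ·
  (1,2): δ = 85.93°  ·
  (1,3): δ = 27.19°  ✓
  (1,4): δ = 61.22°  ·
  (1,5): δ = 113.89°  ·
  (2,3): δ = 121.26°  ·
  (2,4): δ = 32.85°  ✓
  (2,5): δ = 19.81°  ✓
  (3,4): δ = 91.59°  ·
  (3,5): δ = 38.93°  ✓
  (4,5): δ = 127.34°  ·
antipodal pairs: 5

count = 5; pairs: (0,3), (1,3), (2,4), (2,5), (3,5)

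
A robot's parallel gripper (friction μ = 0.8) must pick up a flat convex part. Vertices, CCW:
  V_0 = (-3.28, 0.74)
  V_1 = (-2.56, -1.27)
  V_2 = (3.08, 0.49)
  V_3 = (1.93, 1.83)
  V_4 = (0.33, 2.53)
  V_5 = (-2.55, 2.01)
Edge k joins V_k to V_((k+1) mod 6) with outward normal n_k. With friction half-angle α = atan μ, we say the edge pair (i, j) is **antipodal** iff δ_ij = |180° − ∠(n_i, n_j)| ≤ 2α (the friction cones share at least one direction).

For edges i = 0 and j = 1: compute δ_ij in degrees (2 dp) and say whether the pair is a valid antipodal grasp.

δ = 92.38°, invalid

α = atan 0.8 = 38.66°;  2α = 77.32°
edge 0: e_0 = (+0.72, -2.01);  n_0 = (-0.9414, -0.3372)
edge 1: e_1 = (+5.64, +1.76);  n_1 = (+0.2979, -0.9546)
∠(n_0, n_1) = 87.62°
δ = |180° − 87.62°| = 92.38°
92.38° > 2α = 77.32°  →  invalid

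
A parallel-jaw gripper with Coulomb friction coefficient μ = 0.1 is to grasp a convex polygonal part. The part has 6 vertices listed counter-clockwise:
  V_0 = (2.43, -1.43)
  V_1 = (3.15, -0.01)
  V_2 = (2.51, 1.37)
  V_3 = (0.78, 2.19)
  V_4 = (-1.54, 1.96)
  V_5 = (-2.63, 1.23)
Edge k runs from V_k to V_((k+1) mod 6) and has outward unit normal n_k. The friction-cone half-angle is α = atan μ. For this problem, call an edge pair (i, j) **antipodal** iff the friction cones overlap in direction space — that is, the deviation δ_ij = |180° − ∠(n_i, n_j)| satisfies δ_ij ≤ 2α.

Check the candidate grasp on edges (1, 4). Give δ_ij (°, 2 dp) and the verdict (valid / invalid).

δ = 81.07°, invalid

α = atan 0.1 = 5.71°;  2α = 11.42°
edge 1: e_1 = (-0.64, +1.38);  n_1 = (+0.9072, +0.4207)
edge 4: e_4 = (-1.09, -0.73);  n_4 = (-0.5565, +0.8309)
∠(n_1, n_4) = 98.93°
δ = |180° − 98.93°| = 81.07°
81.07° > 2α = 11.42°  →  invalid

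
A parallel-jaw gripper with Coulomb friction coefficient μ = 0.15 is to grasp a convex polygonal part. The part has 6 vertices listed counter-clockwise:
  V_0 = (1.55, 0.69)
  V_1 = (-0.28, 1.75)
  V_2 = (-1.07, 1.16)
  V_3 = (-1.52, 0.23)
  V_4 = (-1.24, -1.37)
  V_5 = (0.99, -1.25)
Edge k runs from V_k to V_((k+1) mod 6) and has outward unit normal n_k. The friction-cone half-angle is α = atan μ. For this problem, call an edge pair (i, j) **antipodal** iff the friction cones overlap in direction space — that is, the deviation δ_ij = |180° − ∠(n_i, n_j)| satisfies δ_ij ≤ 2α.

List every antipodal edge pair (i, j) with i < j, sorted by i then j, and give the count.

count = 1; pairs: (2,5)

α = atan 0.15 = 8.53°;  2α = 17.06°
n_0 = (+0.5012, +0.8653)
n_1 = (-0.5984, +0.8012)
n_2 = (-0.9002, +0.4356)
n_3 = (-0.9850, -0.1724)
n_4 = (+0.0537, -0.9986)
n_5 = (+0.9608, -0.2773)
  (0,1): δ = 113.17°  ·
  (0,2): δ = 85.74°  ·
  (0,3): δ = 49.99°  ·
  (0,4): δ = 33.16°  ·
  (0,5): δ = 103.98°  ·
  (1,2): δ = 152.57°  ·
  (1,3): δ = 116.83°  ·
  (1,4): δ = 33.67°  ·
  (1,5): δ = 37.15°  ·
  (2,3): δ = 144.25°  ·
  (2,4): δ = 61.10°  ·
  (2,5): δ = 9.72°  ✓
  (3,4): δ = 96.85°  ·
  (3,5): δ = 26.03°  ·
  (4,5): δ = 109.18°  ·
antipodal pairs: 1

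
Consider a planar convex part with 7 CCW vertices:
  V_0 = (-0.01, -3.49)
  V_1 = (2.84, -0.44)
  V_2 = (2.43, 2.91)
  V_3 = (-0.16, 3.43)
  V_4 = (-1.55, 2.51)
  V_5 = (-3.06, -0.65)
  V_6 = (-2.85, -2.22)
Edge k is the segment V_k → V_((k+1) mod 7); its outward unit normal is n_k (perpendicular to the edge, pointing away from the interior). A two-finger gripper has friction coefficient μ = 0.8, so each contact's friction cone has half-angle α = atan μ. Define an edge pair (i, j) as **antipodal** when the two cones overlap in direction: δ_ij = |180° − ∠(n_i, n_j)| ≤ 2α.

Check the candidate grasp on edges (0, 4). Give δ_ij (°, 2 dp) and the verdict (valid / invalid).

δ = 17.52°, valid

α = atan 0.8 = 38.66°;  2α = 77.32°
edge 0: e_0 = (+2.85, +3.05);  n_0 = (+0.7307, -0.6827)
edge 4: e_4 = (-1.51, -3.16);  n_4 = (-0.9023, +0.4312)
∠(n_0, n_4) = 162.48°
δ = |180° − 162.48°| = 17.52°
17.52° ≤ 2α = 77.32°  →  valid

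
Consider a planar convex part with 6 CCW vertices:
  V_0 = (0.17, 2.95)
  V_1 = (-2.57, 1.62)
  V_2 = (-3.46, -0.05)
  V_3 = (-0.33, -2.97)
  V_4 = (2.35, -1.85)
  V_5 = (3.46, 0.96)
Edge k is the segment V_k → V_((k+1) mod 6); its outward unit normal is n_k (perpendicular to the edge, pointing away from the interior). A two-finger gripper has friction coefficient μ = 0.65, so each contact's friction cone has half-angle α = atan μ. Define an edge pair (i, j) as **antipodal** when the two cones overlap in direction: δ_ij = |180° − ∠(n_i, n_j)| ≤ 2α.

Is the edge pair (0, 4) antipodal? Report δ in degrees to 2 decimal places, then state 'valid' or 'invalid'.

δ = 42.55°, valid

α = atan 0.65 = 33.02°;  2α = 66.05°
edge 0: e_0 = (-2.74, -1.33);  n_0 = (-0.4367, +0.8996)
edge 4: e_4 = (+1.11, +2.81);  n_4 = (+0.9301, -0.3674)
∠(n_0, n_4) = 137.45°
δ = |180° − 137.45°| = 42.55°
42.55° ≤ 2α = 66.05°  →  valid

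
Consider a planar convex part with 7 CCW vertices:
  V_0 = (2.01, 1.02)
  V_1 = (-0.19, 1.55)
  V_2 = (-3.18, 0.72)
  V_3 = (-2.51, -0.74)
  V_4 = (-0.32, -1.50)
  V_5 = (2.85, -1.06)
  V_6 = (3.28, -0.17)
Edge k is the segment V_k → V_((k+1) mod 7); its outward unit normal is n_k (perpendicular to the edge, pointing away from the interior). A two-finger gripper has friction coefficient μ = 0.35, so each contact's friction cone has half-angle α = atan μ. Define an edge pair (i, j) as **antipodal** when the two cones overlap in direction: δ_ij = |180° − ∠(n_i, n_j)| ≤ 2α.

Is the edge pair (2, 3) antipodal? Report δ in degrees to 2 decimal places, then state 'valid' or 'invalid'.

δ = 133.79°, invalid

α = atan 0.35 = 19.29°;  2α = 38.58°
edge 2: e_2 = (+0.67, -1.46);  n_2 = (-0.9089, -0.4171)
edge 3: e_3 = (+2.19, -0.76);  n_3 = (-0.3279, -0.9447)
∠(n_2, n_3) = 46.21°
δ = |180° − 46.21°| = 133.79°
133.79° > 2α = 38.58°  →  invalid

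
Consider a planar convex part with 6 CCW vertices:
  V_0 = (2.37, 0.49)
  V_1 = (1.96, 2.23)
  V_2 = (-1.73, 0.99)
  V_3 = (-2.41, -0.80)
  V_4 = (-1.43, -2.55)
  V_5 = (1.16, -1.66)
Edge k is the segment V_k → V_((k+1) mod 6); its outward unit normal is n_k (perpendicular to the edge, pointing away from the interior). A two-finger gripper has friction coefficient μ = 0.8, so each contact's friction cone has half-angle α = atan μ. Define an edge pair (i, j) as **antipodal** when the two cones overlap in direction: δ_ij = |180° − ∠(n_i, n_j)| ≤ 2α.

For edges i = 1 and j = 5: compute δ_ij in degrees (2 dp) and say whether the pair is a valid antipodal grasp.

α = atan 0.8 = 38.66°;  2α = 77.32°
edge 1: e_1 = (-3.69, -1.24);  n_1 = (-0.3185, +0.9479)
edge 5: e_5 = (+1.21, +2.15);  n_5 = (+0.8715, -0.4905)
∠(n_1, n_5) = 137.94°
δ = |180° − 137.94°| = 42.06°
42.06° ≤ 2α = 77.32°  →  valid

δ = 42.06°, valid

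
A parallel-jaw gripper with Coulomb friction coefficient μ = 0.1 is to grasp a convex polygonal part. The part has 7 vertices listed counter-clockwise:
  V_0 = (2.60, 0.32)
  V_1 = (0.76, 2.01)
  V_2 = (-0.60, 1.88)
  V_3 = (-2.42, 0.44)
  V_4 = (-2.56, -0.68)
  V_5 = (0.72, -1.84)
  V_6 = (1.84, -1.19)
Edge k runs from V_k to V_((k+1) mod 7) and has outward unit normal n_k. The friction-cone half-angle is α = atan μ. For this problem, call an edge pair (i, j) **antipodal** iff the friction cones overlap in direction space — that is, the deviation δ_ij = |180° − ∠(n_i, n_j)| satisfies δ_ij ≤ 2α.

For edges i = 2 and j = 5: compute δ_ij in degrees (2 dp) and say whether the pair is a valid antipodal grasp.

δ = 8.22°, valid

α = atan 0.1 = 5.71°;  2α = 11.42°
edge 2: e_2 = (-1.82, -1.44);  n_2 = (-0.6205, +0.7842)
edge 5: e_5 = (+1.12, +0.65);  n_5 = (+0.5019, -0.8649)
∠(n_2, n_5) = 171.78°
δ = |180° − 171.78°| = 8.22°
8.22° ≤ 2α = 11.42°  →  valid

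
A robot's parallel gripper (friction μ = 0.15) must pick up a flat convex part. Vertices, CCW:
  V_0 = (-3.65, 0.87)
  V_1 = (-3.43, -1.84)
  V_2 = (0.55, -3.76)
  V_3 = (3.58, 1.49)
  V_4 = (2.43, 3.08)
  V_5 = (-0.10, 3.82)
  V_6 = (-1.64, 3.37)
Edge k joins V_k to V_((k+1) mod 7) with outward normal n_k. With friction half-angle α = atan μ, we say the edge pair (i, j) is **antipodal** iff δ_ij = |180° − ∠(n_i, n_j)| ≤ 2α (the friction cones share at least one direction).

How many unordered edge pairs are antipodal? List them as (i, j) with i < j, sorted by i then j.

count = 2; pairs: (1,4), (2,6)

α = atan 0.15 = 8.53°;  2α = 17.06°
n_0 = (-0.9967, -0.0809)
n_1 = (-0.4345, -0.9007)
n_2 = (+0.8661, -0.4999)
n_3 = (+0.8103, +0.5860)
n_4 = (+0.2807, +0.9598)
n_5 = (-0.2805, +0.9599)
n_6 = (-0.7793, +0.6266)
  (0,1): δ = 120.39°  ·
  (0,2): δ = 34.63°  ·
  (0,3): δ = 31.24°  ·
  (0,4): δ = 69.06°  ·
  (0,5): δ = 101.65°  ·
  (0,6): δ = 136.56°  ·
  (1,2): δ = 94.24°  ·
  (1,3): δ = 28.37°  ·
  (1,4): δ = 9.45°  ✓
  (1,5): δ = 42.04°  ·
  (1,6): δ = 76.95°  ·
  (2,3): δ = 114.13°  ·
  (2,4): δ = 76.31°  ·
  (2,5): δ = 43.72°  ·
  (2,6): δ = 8.81°  ✓
  (3,4): δ = 142.18°  ·
  (3,5): δ = 109.59°  ·
  (3,6): δ = 74.68°  ·
  (4,5): δ = 147.41°  ·
  (4,6): δ = 112.50°  ·
  (5,6): δ = 145.09°  ·
antipodal pairs: 2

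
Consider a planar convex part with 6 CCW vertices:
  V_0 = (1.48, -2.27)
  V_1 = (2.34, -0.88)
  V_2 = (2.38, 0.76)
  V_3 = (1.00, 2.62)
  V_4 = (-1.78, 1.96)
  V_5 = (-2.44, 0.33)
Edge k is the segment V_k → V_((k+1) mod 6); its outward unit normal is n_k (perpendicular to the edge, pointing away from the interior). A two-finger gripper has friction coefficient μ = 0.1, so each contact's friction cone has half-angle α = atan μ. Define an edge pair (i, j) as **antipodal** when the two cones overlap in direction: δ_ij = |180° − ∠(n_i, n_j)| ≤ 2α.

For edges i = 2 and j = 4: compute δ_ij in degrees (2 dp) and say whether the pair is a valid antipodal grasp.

δ = 58.62°, invalid

α = atan 0.1 = 5.71°;  2α = 11.42°
edge 2: e_2 = (-1.38, +1.86);  n_2 = (+0.8031, +0.5958)
edge 4: e_4 = (-0.66, -1.63);  n_4 = (-0.9269, +0.3753)
∠(n_2, n_4) = 121.38°
δ = |180° − 121.38°| = 58.62°
58.62° > 2α = 11.42°  →  invalid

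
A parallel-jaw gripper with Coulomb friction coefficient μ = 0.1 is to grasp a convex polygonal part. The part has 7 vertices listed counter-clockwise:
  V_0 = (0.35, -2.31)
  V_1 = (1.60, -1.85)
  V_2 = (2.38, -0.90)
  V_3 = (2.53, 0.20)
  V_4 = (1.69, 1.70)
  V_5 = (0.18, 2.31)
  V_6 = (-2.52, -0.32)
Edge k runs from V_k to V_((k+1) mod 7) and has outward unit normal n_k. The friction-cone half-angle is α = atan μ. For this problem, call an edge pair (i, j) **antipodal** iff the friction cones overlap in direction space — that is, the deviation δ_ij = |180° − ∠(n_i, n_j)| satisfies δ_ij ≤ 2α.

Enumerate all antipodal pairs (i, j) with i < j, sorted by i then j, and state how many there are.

count = 1; pairs: (1,5)

α = atan 0.1 = 5.71°;  2α = 11.42°
n_0 = (+0.3454, -0.9385)
n_1 = (+0.7729, -0.6346)
n_2 = (+0.9908, -0.1351)
n_3 = (+0.8725, +0.4886)
n_4 = (+0.3746, +0.9272)
n_5 = (-0.6978, +0.7163)
n_6 = (-0.5698, -0.8218)
  (0,1): δ = 149.59°  ·
  (0,2): δ = 117.97°  ·
  (0,3): δ = 80.95°  ·
  (0,4): δ = 42.20°  ·
  (0,5): δ = 24.04°  ·
  (0,6): δ = 125.06°  ·
  (1,2): δ = 148.38°  ·
  (1,3): δ = 111.36°  ·
  (1,4): δ = 72.61°  ·
  (1,5): δ = 6.36°  ✓
  (1,6): δ = 94.65°  ·
  (2,3): δ = 142.99°  ·
  (2,4): δ = 104.23°  ·
  (2,5): δ = 37.99°  ·
  (2,6): δ = 63.03°  ·
  (3,4): δ = 141.25°  ·
  (3,5): δ = 75.00°  ·
  (3,6): δ = 26.01°  ·
  (4,5): δ = 113.76°  ·
  (4,6): δ = 12.74°  ·
  (5,6): δ = 78.98°  ·
antipodal pairs: 1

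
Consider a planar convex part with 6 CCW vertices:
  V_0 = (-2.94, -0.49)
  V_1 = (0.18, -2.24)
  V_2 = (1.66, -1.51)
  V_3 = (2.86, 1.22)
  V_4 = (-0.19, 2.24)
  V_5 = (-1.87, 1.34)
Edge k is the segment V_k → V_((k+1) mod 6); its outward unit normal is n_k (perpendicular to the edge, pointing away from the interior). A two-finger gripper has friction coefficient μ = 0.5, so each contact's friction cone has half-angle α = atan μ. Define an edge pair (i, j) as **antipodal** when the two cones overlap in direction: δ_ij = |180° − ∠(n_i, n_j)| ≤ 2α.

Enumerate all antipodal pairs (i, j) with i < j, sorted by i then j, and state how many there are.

count = 6; pairs: (0,3), (1,3), (1,4), (1,5), (2,4), (2,5)

α = atan 0.5 = 26.57°;  2α = 53.13°
n_0 = (-0.4892, -0.8722)
n_1 = (+0.4424, -0.8968)
n_2 = (+0.9155, -0.4024)
n_3 = (+0.3172, +0.9484)
n_4 = (-0.4722, +0.8815)
n_5 = (-0.8633, +0.5048)
  (0,1): δ = 124.46°  ·
  (0,2): δ = 84.44°  ·
  (0,3): δ = 10.80°  ✓
  (0,4): δ = 57.47°  ·
  (0,5): δ = 88.97°  ·
  (1,2): δ = 139.98°  ·
  (1,3): δ = 44.75°  ✓
  (1,4): δ = 1.92°  ✓
  (1,5): δ = 33.43°  ✓
  (2,3): δ = 84.76°  ·
  (2,4): δ = 38.09°  ✓
  (2,5): δ = 6.59°  ✓
  (3,4): δ = 133.33°  ·
  (3,5): δ = 101.82°  ·
  (4,5): δ = 148.49°  ·
antipodal pairs: 6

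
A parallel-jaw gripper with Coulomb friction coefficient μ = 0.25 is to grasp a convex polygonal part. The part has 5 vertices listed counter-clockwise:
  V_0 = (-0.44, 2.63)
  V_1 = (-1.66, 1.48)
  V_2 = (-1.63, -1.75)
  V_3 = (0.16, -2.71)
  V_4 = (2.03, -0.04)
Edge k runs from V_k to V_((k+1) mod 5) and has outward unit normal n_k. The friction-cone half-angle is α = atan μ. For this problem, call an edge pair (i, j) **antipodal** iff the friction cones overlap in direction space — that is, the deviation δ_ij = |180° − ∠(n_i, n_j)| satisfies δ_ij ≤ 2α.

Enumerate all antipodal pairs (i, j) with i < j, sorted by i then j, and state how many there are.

count = 2; pairs: (0,3), (2,4)

α = atan 0.25 = 14.04°;  2α = 28.07°
n_0 = (-0.6859, +0.7277)
n_1 = (-1.0000, -0.0093)
n_2 = (-0.4726, -0.8813)
n_3 = (+0.8191, -0.5737)
n_4 = (+0.7341, +0.6791)
  (0,1): δ = 132.78°  ·
  (0,2): δ = 71.51°  ·
  (0,3): δ = 11.69°  ✓
  (0,4): δ = 89.46°  ·
  (1,2): δ = 118.74°  ·
  (1,3): δ = 35.54°  ·
  (1,4): δ = 42.24°  ·
  (2,3): δ = 96.80°  ·
  (2,4): δ = 19.02°  ✓
  (3,4): δ = 102.22°  ·
antipodal pairs: 2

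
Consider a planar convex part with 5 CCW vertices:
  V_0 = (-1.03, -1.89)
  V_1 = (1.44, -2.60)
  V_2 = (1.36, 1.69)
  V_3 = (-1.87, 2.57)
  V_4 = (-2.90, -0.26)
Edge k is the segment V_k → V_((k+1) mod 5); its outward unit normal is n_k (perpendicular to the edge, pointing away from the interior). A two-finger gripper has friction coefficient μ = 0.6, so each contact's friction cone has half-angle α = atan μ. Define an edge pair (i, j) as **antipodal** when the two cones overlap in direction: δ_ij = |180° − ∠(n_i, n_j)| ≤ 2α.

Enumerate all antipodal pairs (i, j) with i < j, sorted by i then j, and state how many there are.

count = 4; pairs: (0,2), (1,3), (1,4), (2,4)

α = atan 0.6 = 30.96°;  2α = 61.93°
n_0 = (-0.2763, -0.9611)
n_1 = (+0.9998, +0.0186)
n_2 = (+0.2629, +0.9648)
n_3 = (-0.9397, +0.3420)
n_4 = (-0.6571, -0.7538)
  (0,1): δ = 72.89°  ·
  (0,2): δ = 0.80°  ✓
  (0,3): δ = 86.04°  ·
  (0,4): δ = 154.96°  ·
  (1,2): δ = 106.31°  ·
  (1,3): δ = 21.07°  ✓
  (1,4): δ = 47.85°  ✓
  (2,3): δ = 94.76°  ·
  (2,4): δ = 25.84°  ✓
  (3,4): δ = 111.08°  ·
antipodal pairs: 4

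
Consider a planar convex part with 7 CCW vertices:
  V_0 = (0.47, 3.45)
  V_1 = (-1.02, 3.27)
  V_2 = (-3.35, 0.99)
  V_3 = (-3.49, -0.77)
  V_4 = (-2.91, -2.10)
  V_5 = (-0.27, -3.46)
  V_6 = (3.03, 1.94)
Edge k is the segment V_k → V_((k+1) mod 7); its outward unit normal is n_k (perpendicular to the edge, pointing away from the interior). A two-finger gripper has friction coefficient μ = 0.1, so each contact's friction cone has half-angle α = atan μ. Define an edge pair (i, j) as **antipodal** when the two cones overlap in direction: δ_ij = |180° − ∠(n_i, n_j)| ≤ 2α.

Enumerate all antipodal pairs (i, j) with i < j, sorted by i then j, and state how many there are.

α = atan 0.1 = 5.71°;  2α = 11.42°
n_0 = (-0.1199, +0.9928)
n_1 = (-0.6994, +0.7147)
n_2 = (-0.9969, +0.0793)
n_3 = (-0.9166, -0.3997)
n_4 = (-0.4580, -0.8890)
n_5 = (+0.8533, -0.5215)
n_6 = (+0.5080, +0.8613)
  (0,1): δ = 142.51°  ·
  (0,2): δ = 101.44°  ·
  (0,3): δ = 73.33°  ·
  (0,4): δ = 34.14°  ·
  (0,5): δ = 51.68°  ·
  (0,6): δ = 142.58°  ·
  (1,2): δ = 138.93°  ·
  (1,3): δ = 110.82°  ·
  (1,4): δ = 71.63°  ·
  (1,5): δ = 14.19°  ·
  (1,6): δ = 105.09°  ·
  (2,3): δ = 151.89°  ·
  (2,4): δ = 112.71°  ·
  (2,5): δ = 26.88°  ·
  (2,6): δ = 64.01°  ·
  (3,4): δ = 140.82°  ·
  (3,5): δ = 54.99°  ·
  (3,6): δ = 35.90°  ·
  (4,5): δ = 94.17°  ·
  (4,6): δ = 3.28°  ✓
  (5,6): δ = 89.10°  ·
antipodal pairs: 1

count = 1; pairs: (4,6)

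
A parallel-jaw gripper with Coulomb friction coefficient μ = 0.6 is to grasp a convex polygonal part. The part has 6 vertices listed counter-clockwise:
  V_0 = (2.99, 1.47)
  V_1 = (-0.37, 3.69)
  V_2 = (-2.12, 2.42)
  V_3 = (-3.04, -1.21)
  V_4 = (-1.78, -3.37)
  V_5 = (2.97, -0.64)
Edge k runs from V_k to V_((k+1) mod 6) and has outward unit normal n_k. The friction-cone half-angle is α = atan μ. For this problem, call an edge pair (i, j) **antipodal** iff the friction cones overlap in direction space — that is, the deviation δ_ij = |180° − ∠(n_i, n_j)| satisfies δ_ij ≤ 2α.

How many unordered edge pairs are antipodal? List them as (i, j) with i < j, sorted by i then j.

α = atan 0.6 = 30.96°;  2α = 61.93°
n_0 = (+0.5513, +0.8343)
n_1 = (-0.5873, +0.8093)
n_2 = (-0.9694, +0.2457)
n_3 = (-0.8638, -0.5039)
n_4 = (+0.4983, -0.8670)
n_5 = (+1.0000, -0.0095)
  (0,1): δ = 110.58°  ·
  (0,2): δ = 70.77°  ·
  (0,3): δ = 26.29°  ✓
  (0,4): δ = 63.34°  ·
  (0,5): δ = 122.91°  ·
  (1,2): δ = 140.19°  ·
  (1,3): δ = 95.71°  ·
  (1,4): δ = 6.08°  ✓
  (1,5): δ = 53.49°  ✓
  (2,3): δ = 135.52°  ·
  (2,4): δ = 45.89°  ✓
  (2,5): δ = 13.68°  ✓
  (3,4): δ = 90.37°  ·
  (3,5): δ = 30.80°  ✓
  (4,5): δ = 120.43°  ·
antipodal pairs: 6

count = 6; pairs: (0,3), (1,4), (1,5), (2,4), (2,5), (3,5)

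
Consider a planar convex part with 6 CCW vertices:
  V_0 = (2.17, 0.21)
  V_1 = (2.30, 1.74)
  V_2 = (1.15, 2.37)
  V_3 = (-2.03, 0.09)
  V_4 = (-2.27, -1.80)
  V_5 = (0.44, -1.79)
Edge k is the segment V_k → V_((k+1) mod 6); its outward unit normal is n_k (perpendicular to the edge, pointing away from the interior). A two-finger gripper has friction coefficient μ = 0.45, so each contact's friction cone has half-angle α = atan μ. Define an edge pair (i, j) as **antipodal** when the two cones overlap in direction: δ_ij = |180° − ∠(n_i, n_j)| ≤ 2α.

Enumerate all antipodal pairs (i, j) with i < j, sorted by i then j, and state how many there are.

count = 5; pairs: (0,3), (1,4), (2,4), (2,5), (3,5)

α = atan 0.45 = 24.23°;  2α = 48.46°
n_0 = (+0.9964, -0.0847)
n_1 = (+0.4805, +0.8770)
n_2 = (-0.5827, +0.8127)
n_3 = (-0.9920, +0.1260)
n_4 = (+0.0037, -1.0000)
n_5 = (+0.7563, -0.6542)
  (0,1): δ = 113.86°  ·
  (0,2): δ = 49.50°  ·
  (0,3): δ = 2.38°  ✓
  (0,4): δ = 95.07°  ·
  (0,5): δ = 144.00°  ·
  (1,2): δ = 115.65°  ·
  (1,3): δ = 68.52°  ·
  (1,4): δ = 28.93°  ✓
  (1,5): δ = 77.86°  ·
  (2,3): δ = 132.88°  ·
  (2,4): δ = 35.43°  ✓
  (2,5): δ = 13.50°  ✓
  (3,4): δ = 82.55°  ·
  (3,5): δ = 33.62°  ✓
  (4,5): δ = 131.07°  ·
antipodal pairs: 5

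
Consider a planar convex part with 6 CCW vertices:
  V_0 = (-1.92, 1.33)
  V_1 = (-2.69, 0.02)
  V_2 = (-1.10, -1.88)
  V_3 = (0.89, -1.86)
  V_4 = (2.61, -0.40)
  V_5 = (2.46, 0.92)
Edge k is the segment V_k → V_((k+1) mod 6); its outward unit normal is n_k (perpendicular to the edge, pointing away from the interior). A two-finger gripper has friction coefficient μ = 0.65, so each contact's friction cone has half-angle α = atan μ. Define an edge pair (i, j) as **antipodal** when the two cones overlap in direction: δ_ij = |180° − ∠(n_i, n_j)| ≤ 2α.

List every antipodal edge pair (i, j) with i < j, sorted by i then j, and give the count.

α = atan 0.65 = 33.02°;  2α = 66.05°
n_0 = (-0.8621, +0.5067)
n_1 = (-0.7669, -0.6418)
n_2 = (+0.0100, -0.9999)
n_3 = (+0.6471, -0.7624)
n_4 = (+0.9936, +0.1129)
n_5 = (+0.0932, +0.9956)
  (0,1): δ = 109.63°  ·
  (0,2): δ = 58.98°  ✓
  (0,3): δ = 19.23°  ✓
  (0,4): δ = 36.93°  ✓
  (0,5): δ = 115.10°  ·
  (1,2): δ = 129.35°  ·
  (1,3): δ = 89.60°  ·
  (1,4): δ = 33.44°  ✓
  (1,5): δ = 44.73°  ✓
  (2,3): δ = 140.25°  ·
  (2,4): δ = 84.09°  ·
  (2,5): δ = 5.92°  ✓
  (3,4): δ = 123.84°  ·
  (3,5): δ = 45.67°  ✓
  (4,5): δ = 101.83°  ·
antipodal pairs: 7

count = 7; pairs: (0,2), (0,3), (0,4), (1,4), (1,5), (2,5), (3,5)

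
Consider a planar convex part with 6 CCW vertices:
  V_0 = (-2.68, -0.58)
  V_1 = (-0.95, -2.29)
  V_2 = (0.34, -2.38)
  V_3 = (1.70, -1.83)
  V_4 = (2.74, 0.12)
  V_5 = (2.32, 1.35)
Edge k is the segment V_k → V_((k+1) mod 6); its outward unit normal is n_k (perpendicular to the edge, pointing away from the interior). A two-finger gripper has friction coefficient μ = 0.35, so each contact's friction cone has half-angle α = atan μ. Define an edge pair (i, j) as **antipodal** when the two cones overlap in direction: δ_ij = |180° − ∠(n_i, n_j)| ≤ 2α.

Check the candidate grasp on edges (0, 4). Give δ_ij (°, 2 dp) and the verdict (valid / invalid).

δ = 26.48°, valid

α = atan 0.35 = 19.29°;  2α = 38.58°
edge 0: e_0 = (+1.73, -1.71);  n_0 = (-0.7030, -0.7112)
edge 4: e_4 = (-0.42, +1.23);  n_4 = (+0.9463, +0.3231)
∠(n_0, n_4) = 153.52°
δ = |180° − 153.52°| = 26.48°
26.48° ≤ 2α = 38.58°  →  valid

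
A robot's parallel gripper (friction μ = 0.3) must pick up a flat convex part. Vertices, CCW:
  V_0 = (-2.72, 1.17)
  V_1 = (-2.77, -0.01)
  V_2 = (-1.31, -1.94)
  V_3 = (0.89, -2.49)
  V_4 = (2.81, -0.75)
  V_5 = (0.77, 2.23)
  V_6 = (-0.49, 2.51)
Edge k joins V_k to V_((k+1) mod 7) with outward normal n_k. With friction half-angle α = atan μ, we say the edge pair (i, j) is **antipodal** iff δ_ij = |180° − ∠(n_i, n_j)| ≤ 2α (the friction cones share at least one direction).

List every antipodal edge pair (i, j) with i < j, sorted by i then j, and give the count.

α = atan 0.3 = 16.70°;  2α = 33.40°
n_0 = (-0.9991, +0.0423)
n_1 = (-0.7975, -0.6033)
n_2 = (-0.2425, -0.9701)
n_3 = (+0.6715, -0.7410)
n_4 = (+0.8252, +0.5649)
n_5 = (+0.2169, +0.9762)
n_6 = (-0.5151, +0.8572)
  (0,1): δ = 140.47°  ·
  (0,2): δ = 101.61°  ·
  (0,3): δ = 45.39°  ·
  (0,4): δ = 36.82°  ·
  (0,5): δ = 79.90°  ·
  (0,6): δ = 123.43°  ·
  (1,2): δ = 141.14°  ·
  (1,3): δ = 84.92°  ·
  (1,4): δ = 2.71°  ✓
  (1,5): δ = 40.36°  ·
  (1,6): δ = 83.89°  ·
  (2,3): δ = 123.78°  ·
  (2,4): δ = 41.57°  ·
  (2,5): δ = 1.51°  ✓
  (2,6): δ = 45.04°  ·
  (3,4): δ = 97.79°  ·
  (3,5): δ = 54.71°  ·
  (3,6): δ = 11.18°  ✓
  (4,5): δ = 136.92°  ·
  (4,6): δ = 93.39°  ·
  (5,6): δ = 136.47°  ·
antipodal pairs: 3

count = 3; pairs: (1,4), (2,5), (3,6)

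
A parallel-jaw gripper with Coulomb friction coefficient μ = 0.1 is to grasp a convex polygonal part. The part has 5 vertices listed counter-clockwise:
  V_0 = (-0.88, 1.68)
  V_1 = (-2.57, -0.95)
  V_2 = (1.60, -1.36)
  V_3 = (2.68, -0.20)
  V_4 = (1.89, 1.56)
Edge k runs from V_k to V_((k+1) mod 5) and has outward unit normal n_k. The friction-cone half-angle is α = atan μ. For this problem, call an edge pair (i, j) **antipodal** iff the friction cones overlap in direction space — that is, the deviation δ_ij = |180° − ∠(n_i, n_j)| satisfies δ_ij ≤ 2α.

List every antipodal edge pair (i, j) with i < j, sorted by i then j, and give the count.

count = 2; pairs: (0,2), (1,4)

α = atan 0.1 = 5.71°;  2α = 11.42°
n_0 = (-0.8413, +0.5406)
n_1 = (-0.0978, -0.9952)
n_2 = (+0.7319, -0.6814)
n_3 = (+0.9123, +0.4095)
n_4 = (+0.0433, +0.9991)
  (0,1): δ = 62.89°  ·
  (0,2): δ = 10.23°  ✓
  (0,3): δ = 56.90°  ·
  (0,4): δ = 120.24°  ·
  (1,2): δ = 127.34°  ·
  (1,3): δ = 60.21°  ·
  (1,4): δ = 3.13°  ✓
  (2,3): δ = 112.87°  ·
  (2,4): δ = 49.53°  ·
  (3,4): δ = 116.65°  ·
antipodal pairs: 2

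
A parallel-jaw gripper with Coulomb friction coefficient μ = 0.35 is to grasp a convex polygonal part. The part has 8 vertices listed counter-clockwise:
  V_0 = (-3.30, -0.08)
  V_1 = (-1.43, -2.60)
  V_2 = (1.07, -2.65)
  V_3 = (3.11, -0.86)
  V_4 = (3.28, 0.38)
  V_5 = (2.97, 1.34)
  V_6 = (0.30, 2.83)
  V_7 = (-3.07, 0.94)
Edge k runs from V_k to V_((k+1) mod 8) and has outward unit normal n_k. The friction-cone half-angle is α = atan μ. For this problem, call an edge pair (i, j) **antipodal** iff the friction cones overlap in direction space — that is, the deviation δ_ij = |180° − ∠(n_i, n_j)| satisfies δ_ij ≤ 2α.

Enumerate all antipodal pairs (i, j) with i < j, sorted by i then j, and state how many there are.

count = 8; pairs: (0,4), (0,5), (1,5), (1,6), (2,6), (2,7), (3,7), (4,7)

α = atan 0.35 = 19.29°;  2α = 38.58°
n_0 = (-0.8030, -0.5959)
n_1 = (-0.0200, -0.9998)
n_2 = (+0.6595, -0.7517)
n_3 = (+0.9907, -0.1358)
n_4 = (+0.9516, +0.3073)
n_5 = (+0.4873, +0.8732)
n_6 = (-0.4892, +0.8722)
n_7 = (-0.9755, +0.2200)
  (0,1): δ = 127.72°  ·
  (0,2): δ = 85.31°  ·
  (0,3): δ = 44.38°  ·
  (0,4): δ = 18.68°  ✓
  (0,5): δ = 24.26°  ✓
  (0,6): δ = 82.71°  ·
  (0,7): δ = 130.72°  ·
  (1,2): δ = 137.59°  ·
  (1,3): δ = 96.66°  ·
  (1,4): δ = 70.96°  ·
  (1,5): δ = 28.02°  ✓
  (1,6): δ = 30.43°  ✓
  (1,7): δ = 78.44°  ·
  (2,3): δ = 139.07°  ·
  (2,4): δ = 113.37°  ·
  (2,5): δ = 70.43°  ·
  (2,6): δ = 11.98°  ✓
  (2,7): δ = 36.03°  ✓
  (3,4): δ = 154.30°  ·
  (3,5): δ = 111.36°  ·
  (3,6): δ = 52.91°  ·
  (3,7): δ = 4.90°  ✓
  (4,5): δ = 137.06°  ·
  (4,6): δ = 78.61°  ·
  (4,7): δ = 30.60°  ✓
  (5,6): δ = 121.55°  ·
  (5,7): δ = 73.54°  ·
  (6,7): δ = 131.99°  ·
antipodal pairs: 8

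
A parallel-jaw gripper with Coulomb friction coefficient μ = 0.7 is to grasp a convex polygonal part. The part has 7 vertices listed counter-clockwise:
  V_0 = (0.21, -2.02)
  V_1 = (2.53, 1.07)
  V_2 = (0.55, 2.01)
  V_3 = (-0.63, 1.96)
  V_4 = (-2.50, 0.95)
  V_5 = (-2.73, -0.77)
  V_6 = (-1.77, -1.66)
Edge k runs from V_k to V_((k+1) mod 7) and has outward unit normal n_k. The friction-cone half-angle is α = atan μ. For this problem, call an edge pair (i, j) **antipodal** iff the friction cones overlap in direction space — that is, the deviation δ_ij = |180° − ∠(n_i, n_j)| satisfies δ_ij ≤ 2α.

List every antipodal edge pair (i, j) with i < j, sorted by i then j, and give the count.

count = 8; pairs: (0,2), (0,3), (0,4), (1,5), (1,6), (2,5), (2,6), (3,6)

α = atan 0.7 = 34.99°;  2α = 69.98°
n_0 = (+0.7997, -0.6004)
n_1 = (+0.4289, +0.9034)
n_2 = (-0.0423, +0.9991)
n_3 = (-0.4752, +0.8799)
n_4 = (-0.9912, +0.1325)
n_5 = (-0.6799, -0.7333)
n_6 = (-0.1789, -0.9839)
  (0,1): δ = 78.50°  ·
  (0,2): δ = 50.67°  ✓
  (0,3): δ = 24.73°  ✓
  (0,4): δ = 29.28°  ✓
  (0,5): δ = 84.07°  ·
  (0,6): δ = 116.59°  ·
  (1,2): δ = 152.18°  ·
  (1,3): δ = 126.23°  ·
  (1,4): δ = 72.22°  ·
  (1,5): δ = 17.44°  ✓
  (1,6): δ = 15.09°  ✓
  (2,3): δ = 154.05°  ·
  (2,4): δ = 100.04°  ·
  (2,5): δ = 45.26°  ✓
  (2,6): δ = 12.73°  ✓
  (3,4): δ = 125.99°  ·
  (3,5): δ = 71.21°  ·
  (3,6): δ = 38.68°  ✓
  (4,5): δ = 125.22°  ·
  (4,6): δ = 92.69°  ·
  (5,6): δ = 147.47°  ·
antipodal pairs: 8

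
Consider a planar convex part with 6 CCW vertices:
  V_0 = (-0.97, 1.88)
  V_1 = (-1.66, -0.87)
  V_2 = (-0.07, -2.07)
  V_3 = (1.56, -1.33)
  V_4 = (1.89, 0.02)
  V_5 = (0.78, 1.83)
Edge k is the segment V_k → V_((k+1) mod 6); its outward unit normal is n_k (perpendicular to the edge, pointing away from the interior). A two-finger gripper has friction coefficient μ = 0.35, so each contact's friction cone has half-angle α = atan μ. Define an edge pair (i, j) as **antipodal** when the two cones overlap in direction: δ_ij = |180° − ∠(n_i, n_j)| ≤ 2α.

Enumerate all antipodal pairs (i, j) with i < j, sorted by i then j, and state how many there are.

α = atan 0.35 = 19.29°;  2α = 38.58°
n_0 = (-0.9699, +0.2434)
n_1 = (-0.6024, -0.7982)
n_2 = (+0.4134, -0.9106)
n_3 = (+0.9714, -0.2375)
n_4 = (+0.8525, +0.5228)
n_5 = (+0.0286, +0.9996)
  (0,1): δ = 112.96°  ·
  (0,2): δ = 51.50°  ·
  (0,3): δ = 0.35°  ✓
  (0,4): δ = 45.60°  ·
  (0,5): δ = 102.45°  ·
  (1,2): δ = 118.54°  ·
  (1,3): δ = 66.69°  ·
  (1,4): δ = 21.44°  ✓
  (1,5): δ = 35.41°  ✓
  (2,3): δ = 128.15°  ·
  (2,4): δ = 82.90°  ·
  (2,5): δ = 26.05°  ✓
  (3,4): δ = 134.74°  ·
  (3,5): δ = 77.90°  ·
  (4,5): δ = 123.16°  ·
antipodal pairs: 4

count = 4; pairs: (0,3), (1,4), (1,5), (2,5)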